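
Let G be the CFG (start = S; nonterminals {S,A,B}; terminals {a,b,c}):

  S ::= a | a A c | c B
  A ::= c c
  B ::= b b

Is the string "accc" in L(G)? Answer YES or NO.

Convert to CNF:
  S -> T0 B | T2 X3 | a
  A -> T0 T0
  B -> T1 T1
  T0 -> c
  T1 -> b
  T2 -> a
  X3 -> A T0

CYK table (by increasing span):
  [0..0]={S,T2}  "a"  orig:{S}
  [1..1]={T0}  "c"  orig:{}
  [2..2]={T0}  "c"  orig:{}
  [3..3]={T0}  "c"  orig:{}
  [0..1]=∅  "ac"
  [1..2]={A}  "cc"
  [2..3]={A}  "cc"
  [0..2]=∅  "acc"
  [1..3]={X3}  "ccc"  orig:{}
  [0..3]={S}  "accc"

S ∈ T[0,3] ⇒ YES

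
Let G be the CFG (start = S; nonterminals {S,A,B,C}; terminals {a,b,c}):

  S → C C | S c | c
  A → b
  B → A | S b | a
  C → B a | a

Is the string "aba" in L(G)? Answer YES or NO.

Convert to CNF:
  S -> C C | S T2 | c
  A -> b
  B -> S T0 | a | b
  C -> B T1 | a
  T0 -> b
  T1 -> a
  T2 -> c

Fill CYK table bottom-up:
  T[0,0] 'a' = {B,C,T1}  orig:{B,C}
  T[1,1] 'b' = {A,B,T0}  orig:{A,B}
  T[2,2] 'a' = {B,C,T1}  orig:{B,C}
  T[0,1] 'ab' = ∅
  T[1,2] 'ba' = {C}
  T[0,2] 'aba' = {S}

S ∈ T[0,2] ⇒ YES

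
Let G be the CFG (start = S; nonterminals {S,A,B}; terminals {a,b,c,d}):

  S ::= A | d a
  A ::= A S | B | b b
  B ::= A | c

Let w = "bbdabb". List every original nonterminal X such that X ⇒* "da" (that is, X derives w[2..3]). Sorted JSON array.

Convert to CNF:
  S -> A S | T0 T0 | T1 T2 | c
  A -> A S | T0 T0 | c
  B -> A S | T0 T0 | c
  T0 -> b
  T1 -> d
  T2 -> a

CYK fill, restricted to cells inside w[2..3]:
  [2..2]={T1}  "d"  orig:{}
  [3..3]={T2}  "a"  orig:{}
  [2..3]={S}  "da"

Original NTs in T[2,3] deriving "da": ["S"]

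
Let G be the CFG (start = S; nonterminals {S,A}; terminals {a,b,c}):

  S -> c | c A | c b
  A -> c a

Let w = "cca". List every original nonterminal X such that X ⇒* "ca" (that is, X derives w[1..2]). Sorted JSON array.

Convert to CNF:
  S -> T0 A | T0 T2 | c
  A -> T0 T1
  T0 -> c
  T1 -> a
  T2 -> b

Fill CYK table bottom-up, restricted to cells inside w[1..2]:
  [1..1]={S,T0}  "c"  orig:{S}
  [2..2]={T1}  "a"  orig:{}
  [1..2]={A}  "ca"

Original NTs in T[1,2] deriving "ca": ["A"]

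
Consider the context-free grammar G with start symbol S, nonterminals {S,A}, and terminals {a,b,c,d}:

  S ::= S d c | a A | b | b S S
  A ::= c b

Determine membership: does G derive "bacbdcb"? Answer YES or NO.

CNF form of G:
  S -> S X4 | T1 X5 | T3 A | b
  A -> T0 T1
  T0 -> c
  T1 -> b
  T2 -> d
  T3 -> a
  X4 -> T2 T0
  X5 -> S S

CYK table (by increasing span):
  [0..0]={S,T1}  "b"  orig:{S}
  [1..1]={T3}  "a"  orig:{}
  [2..2]={T0}  "c"  orig:{}
  [3..3]={S,T1}  "b"  orig:{S}
  [4..4]={T2}  "d"  orig:{}
  [5..5]={T0}  "c"  orig:{}
  [6..6]={S,T1}  "b"  orig:{S}
  [0..1]=∅  "ba"
  [1..2]=∅  "ac"
  [2..3]={A}  "cb"
  [3..4]=∅  "bd"
  [4..5]={X4}  "dc"  orig:{}
  [5..6]={A}  "cb"
  [0..2]=∅  "bac"
  [1..3]={S}  "acb"
  [2..4]=∅  "cbd"
  [3..5]={S}  "bdc"
  [4..6]=∅  "dcb"
  [0..3]={X5}  "bacb"  orig:{}
  [1..4]=∅  "acbd"
  [2..5]=∅  "cbdc"
  [3..6]={X5}  "bdcb"  orig:{}
  [0..4]=∅  "bacbd"
  [1..5]={S}  "acbdc"
  [2..6]=∅  "cbdcb"
  [0..5]={X5}  "bacbdc"  orig:{}
  [1..6]={X5}  "acbdcb"  orig:{}
  [0..6]={S}  "bacbdcb"

S ∈ T[0,6] ⇒ YES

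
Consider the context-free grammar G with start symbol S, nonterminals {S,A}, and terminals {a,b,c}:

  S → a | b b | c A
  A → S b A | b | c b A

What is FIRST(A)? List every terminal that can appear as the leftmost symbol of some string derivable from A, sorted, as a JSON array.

FIRST sets, iterate to fixpoint:
pass 1:
  A via A→b: +{b}
  A via A→c b A: +{c}
  S via S→a: +{a}
  S via S→b b: +{b}
  S via S→c A: +{c}
  FIRST(S)={a,b,c}  FIRST(A)={b,c}
pass 2:
  A via A→S b A: +{a}
  FIRST(S)={a,b,c}  FIRST(A)={a,b,c}
pass 3: done
  FIRST(S)={a,b,c}  FIRST(A)={a,b,c}

FIRST(A) = ["a", "b", "c"]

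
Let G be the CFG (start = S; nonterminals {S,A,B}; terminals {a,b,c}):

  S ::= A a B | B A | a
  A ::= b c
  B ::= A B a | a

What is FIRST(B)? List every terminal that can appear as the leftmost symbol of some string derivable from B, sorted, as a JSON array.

FIRST iteration:
pass 1:
  A via A→b c: +{b}
  B via B→A B a: +{b}
  B via B→a: +{a}
  S via S→A a B: +{b}
  S via S→B A: +{a}
  S: {a,b}  A: {b}  B: {a,b}
pass 2: done
  S: {a,b}  A: {b}  B: {a,b}

FIRST(B) = ["a", "b"]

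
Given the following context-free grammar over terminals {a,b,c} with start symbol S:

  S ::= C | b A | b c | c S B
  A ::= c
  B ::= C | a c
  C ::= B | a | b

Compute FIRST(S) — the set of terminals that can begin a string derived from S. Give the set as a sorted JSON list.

FIRST sets, iterate to fixpoint:
round 1:
  A via A→c: +{c}
  B via B→a c: +{a}
  C via C→B: +{a}
  C via C→b: +{b}
  S via S→C: +{a,b}
  S via S→c S B: +{c}
  FIRST(S)={a,b,c}  FIRST(A)={c}  FIRST(B)={a}  FIRST(C)={a,b}
round 2:
  B via B→C: +{b}
  FIRST(S)={a,b,c}  FIRST(A)={c}  FIRST(B)={a,b}  FIRST(C)={a,b}
round 3: (no change)
  FIRST(S)={a,b,c}  FIRST(A)={c}  FIRST(B)={a,b}  FIRST(C)={a,b}

FIRST(S) = ["a", "b", "c"]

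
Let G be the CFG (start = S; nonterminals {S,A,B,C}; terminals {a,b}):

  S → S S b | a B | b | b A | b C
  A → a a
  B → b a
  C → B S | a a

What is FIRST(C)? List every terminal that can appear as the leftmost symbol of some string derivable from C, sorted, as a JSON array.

FIRST iteration:
round 1:
  A via A→a a: +{a}
  B via B→b a: +{b}
  C via C→B S: +{b}
  C via C→a a: +{a}
  S via S→a B: +{a}
  S via S→b: +{b}
  FIRST(S)={a,b}  FIRST(A)={a}  FIRST(B)={b}  FIRST(C)={a,b}
round 2: (no change)
  FIRST(S)={a,b}  FIRST(A)={a}  FIRST(B)={b}  FIRST(C)={a,b}

FIRST(C) = ["a", "b"]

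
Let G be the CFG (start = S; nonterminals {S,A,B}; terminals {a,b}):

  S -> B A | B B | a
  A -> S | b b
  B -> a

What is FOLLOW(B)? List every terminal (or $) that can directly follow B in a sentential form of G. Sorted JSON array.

FIRST sets, iterate to fixpoint:
round 1:
  A via A→b b: +{b}
  B via B→a: +{a}
  S via S→B A: +{a}
  S: {a}  A: {b}  B: {a}
round 2:
  A via A→S: +{a}
  S: {a}  A: {a,b}  B: {a}
round 3: (no change)
  S: {a}  A: {a,b}  B: {a}

FOLLOW iteration:
FOLLOW(S) := {$}
[1]
  S→B A: FOLLOW(B) ⊇ FIRST(A) = {a,b}; new: +{a,b}
  S→B A: FOLLOW(A) ⊇ FOLLOW(S) ⊇ {$}; new: +{$}
  S→B B: FOLLOW(B) ⊇ FOLLOW(S) ⊇ {$}; new: +{$}
  FOLLOW[S]={$}  FOLLOW[A]={$}  FOLLOW[B]={$,a,b}
[2] (stable)
  FOLLOW[S]={$}  FOLLOW[A]={$}  FOLLOW[B]={$,a,b}

FOLLOW(B) = ["$", "a", "b"]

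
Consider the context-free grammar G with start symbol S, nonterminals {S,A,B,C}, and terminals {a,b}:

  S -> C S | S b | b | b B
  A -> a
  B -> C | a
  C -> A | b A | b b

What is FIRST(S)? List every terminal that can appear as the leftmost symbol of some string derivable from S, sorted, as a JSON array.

FIRST sets, iterate to fixpoint:
round 1:
  A via A→a: +{a}
  B via B→a: +{a}
  C via C→A: +{a}
  C via C→b A: +{b}
  S via S→C S: +{a,b}
  FIRST[S]={a,b}  FIRST[A]={a}  FIRST[B]={a}  FIRST[C]={a,b}
round 2:
  B via B→C: +{b}
  FIRST[S]={a,b}  FIRST[A]={a}  FIRST[B]={a,b}  FIRST[C]={a,b}
round 3: (stable)
  FIRST[S]={a,b}  FIRST[A]={a}  FIRST[B]={a,b}  FIRST[C]={a,b}

FIRST(S) = ["a", "b"]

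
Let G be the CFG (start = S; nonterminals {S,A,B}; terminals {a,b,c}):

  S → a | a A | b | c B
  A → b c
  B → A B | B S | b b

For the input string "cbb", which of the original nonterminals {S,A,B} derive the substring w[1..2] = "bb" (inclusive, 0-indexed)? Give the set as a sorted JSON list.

Convert to CNF:
  S -> T1 B | T2 A | a | b
  A -> T0 T1
  B -> A B | B S | T0 T0
  T0 -> b
  T1 -> c
  T2 -> a

Fill CYK table bottom-up, restricted to cells inside w[1..2]:
  cell(1,1) b: {S,T0}  orig:{S}
  cell(2,2) b: {S,T0}  orig:{S}
  cell(1,2) bb: {B}

Original NTs in T[1,2] deriving "bb": ["B"]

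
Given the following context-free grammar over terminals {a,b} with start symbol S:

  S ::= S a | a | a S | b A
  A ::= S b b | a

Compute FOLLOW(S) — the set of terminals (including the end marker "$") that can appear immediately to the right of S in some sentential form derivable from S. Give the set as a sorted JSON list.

FIRST sets, iterate to fixpoint:
round 1:
  A via A→a: +{a}
  S via S→a: +{a}
  S via S→b A: +{b}
  S: {a,b}  A: {a}
round 2:
  A via A→S b b: +{b}
  S: {a,b}  A: {a,b}
round 3: (stable)
  S: {a,b}  A: {a,b}

FOLLOW sets:
initialize: $ ∈ FOLLOW(S)
pass 1:
  A→S b b: FOLLOW(S) ⊇ FIRST(b) = {b}; new: +{b}
  S→S a: FOLLOW(S) ⊇ FIRST(a) = {a}; new: +{a}
  S→b A: FOLLOW(A) ⊇ FOLLOW(S) ⊇ {$,a,b}; new: +{$,a,b}
  FOLLOW[S]={$,a,b}  FOLLOW[A]={$,a,b}
pass 2: done
  FOLLOW[S]={$,a,b}  FOLLOW[A]={$,a,b}

FOLLOW(S) = ["$", "a", "b"]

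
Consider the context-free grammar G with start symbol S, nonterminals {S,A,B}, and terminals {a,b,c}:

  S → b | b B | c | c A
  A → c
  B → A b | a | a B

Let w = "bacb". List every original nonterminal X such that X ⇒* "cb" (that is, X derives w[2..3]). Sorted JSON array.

CNF form of G:
  S -> T0 B | T2 A | b | c
  A -> c
  B -> A T0 | T1 B | a
  T0 -> b
  T1 -> a
  T2 -> c

CYK fill — only the sub-triangle for w[2..3]:
  [2..2]={A,S,T2}  "c"  orig:{A,S}
  [3..3]={S,T0}  "b"  orig:{S}
  [2..3]={B}  "cb"

Original NTs in T[2,3] deriving "cb": ["B"]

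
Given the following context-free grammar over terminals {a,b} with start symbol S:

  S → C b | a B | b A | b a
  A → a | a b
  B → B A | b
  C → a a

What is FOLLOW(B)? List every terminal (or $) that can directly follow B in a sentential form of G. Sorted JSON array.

Compute FIRST by fixpoint:
[1]
  A via A→a: +{a}
  B via B→b: +{b}
  C via C→a a: +{a}
  S via S→C b: +{a}
  S via S→b A: +{b}
  FIRST(S)={a,b}  FIRST(A)={a}  FIRST(B)={b}  FIRST(C)={a}
[2] — fixpoint
  FIRST(S)={a,b}  FIRST(A)={a}  FIRST(B)={b}  FIRST(C)={a}

FOLLOW iteration:
seed FOLLOW(S) with $
iter 1:
  B→B A: FOLLOW(B) ⊇ FIRST(A) = {a}; new: +{a}
  B→B A: FOLLOW(A) ⊇ FOLLOW(B) ⊇ {a}; new: +{a}
  S→C b: FOLLOW(C) ⊇ FIRST(b) = {b}; new: +{b}
  S→a B: FOLLOW(B) ⊇ FOLLOW(S) ⊇ {$}; new: +{$}
  S→b A: FOLLOW(A) ⊇ FOLLOW(S) ⊇ {$}; new: +{$}
  FOLLOW[S]={$}  FOLLOW[A]={$,a}  FOLLOW[B]={$,a}  FOLLOW[C]={b}
iter 2: (stable)
  FOLLOW[S]={$}  FOLLOW[A]={$,a}  FOLLOW[B]={$,a}  FOLLOW[C]={b}

FOLLOW(B) = ["$", "a"]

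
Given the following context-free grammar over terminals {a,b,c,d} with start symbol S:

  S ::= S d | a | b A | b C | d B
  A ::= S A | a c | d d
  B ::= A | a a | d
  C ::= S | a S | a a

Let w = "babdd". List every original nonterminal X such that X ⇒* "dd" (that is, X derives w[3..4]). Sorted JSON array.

Convert to CNF:
  S -> S T2 | T2 B | T3 A | T3 C | a
  A -> S A | T0 T1 | T2 T2
  B -> S A | T0 T0 | T0 T1 | T2 T2 | d
  C -> S T2 | T0 S | T0 T0 | T2 B | T3 A | T3 C | a
  T0 -> a
  T1 -> c
  T2 -> d
  T3 -> b

Fill CYK table bottom-up — only the sub-triangle for w[3..4]:
  cell(3,3) d: {B,T2}  orig:{B}
  cell(4,4) d: {B,T2}  orig:{B}
  cell(3,4) dd: {A,B,C,S}

Original NTs in T[3,4] deriving "dd": ["A", "B", "C", "S"]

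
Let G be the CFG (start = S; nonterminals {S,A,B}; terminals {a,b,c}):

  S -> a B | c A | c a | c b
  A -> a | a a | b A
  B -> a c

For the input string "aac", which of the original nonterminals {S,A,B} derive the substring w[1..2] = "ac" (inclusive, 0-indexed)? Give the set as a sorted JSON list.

CNF form of G:
  S -> T0 B | T2 A | T2 T0 | T2 T1
  A -> T0 T0 | T1 A | a
  B -> T0 T2
  T0 -> a
  T1 -> b
  T2 -> c

CYK fill — only the sub-triangle for w[1..2]:
  T[1,1] 'a' = {A,T0}  orig:{A}
  T[2,2] 'c' = {T2}  orig:{}
  T[1,2] 'ac' = {B}

Original NTs in T[1,2] deriving "ac": ["B"]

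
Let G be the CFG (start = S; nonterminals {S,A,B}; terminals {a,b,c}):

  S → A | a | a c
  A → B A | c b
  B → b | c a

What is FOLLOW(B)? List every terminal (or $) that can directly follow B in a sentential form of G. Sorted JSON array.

Compute FIRST by fixpoint:
pass 1:
  A via A→c b: +{c}
  B via B→b: +{b}
  B via B→c a: +{c}
  S via S→A: +{c}
  S via S→a: +{a}
  FIRST[S]={a,c}  FIRST[A]={c}  FIRST[B]={b,c}
pass 2:
  A via A→B A: +{b}
  S via S→A: +{b}
  FIRST[S]={a,b,c}  FIRST[A]={b,c}  FIRST[B]={b,c}
pass 3: done
  FIRST[S]={a,b,c}  FIRST[A]={b,c}  FIRST[B]={b,c}

Compute FOLLOW by fixpoint:
seed FOLLOW(S) with $
pass 1:
  A→B A: FOLLOW(B) ⊇ FIRST(A) = {b,c}; new: +{b,c}
  S→A: FOLLOW(A) ⊇ FOLLOW(S) ⊇ {$}; new: +{$}
  FOLLOW(S)={$}  FOLLOW(A)={$}  FOLLOW(B)={b,c}
pass 2: (stable)
  FOLLOW(S)={$}  FOLLOW(A)={$}  FOLLOW(B)={b,c}

FOLLOW(B) = ["b", "c"]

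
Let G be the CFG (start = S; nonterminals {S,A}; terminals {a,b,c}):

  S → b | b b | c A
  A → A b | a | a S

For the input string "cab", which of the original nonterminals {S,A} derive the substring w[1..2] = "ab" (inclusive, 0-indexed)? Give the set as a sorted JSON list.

Convert to CNF:
  S -> T0 T0 | T2 A | b
  A -> A T0 | T1 S | a
  T0 -> b
  T1 -> a
  T2 -> c

Fill CYK table bottom-up, restricted to cells inside w[1..2]:
  T[1,1] 'a' = {A,T1}  orig:{A}
  T[2,2] 'b' = {S,T0}  orig:{S}
  T[1,2] 'ab' = {A}

Original NTs in T[1,2] deriving "ab": ["A"]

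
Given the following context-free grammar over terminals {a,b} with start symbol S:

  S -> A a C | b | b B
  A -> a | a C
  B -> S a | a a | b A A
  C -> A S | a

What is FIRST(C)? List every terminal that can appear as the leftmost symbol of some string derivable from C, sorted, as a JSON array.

FIRST sets, iterate to fixpoint:
round 1:
  A via A→a: +{a}
  B via B→a a: +{a}
  B via B→b A A: +{b}
  C via C→A S: +{a}
  S via S→A a C: +{a}
  S via S→b: +{b}
  S: {a,b}  A: {a}  B: {a,b}  C: {a}
round 2: — fixpoint
  S: {a,b}  A: {a}  B: {a,b}  C: {a}

FIRST(C) = ["a"]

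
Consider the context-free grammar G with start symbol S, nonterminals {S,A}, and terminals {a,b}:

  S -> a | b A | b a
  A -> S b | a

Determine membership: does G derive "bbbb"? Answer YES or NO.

Convert to CNF:
  S -> T0 A | T0 T1 | a
  A -> S T0 | a
  T0 -> b
  T1 -> a

CYK fill:
  [0..0]={T0}  "b"  orig:{}
  [1..1]={T0}  "b"  orig:{}
  [2..2]={T0}  "b"  orig:{}
  [3..3]={T0}  "b"  orig:{}
  [0..1]=∅  "bb"
  [1..2]=∅  "bb"
  [2..3]=∅  "bb"
  [0..2]=∅  "bbb"
  [1..3]=∅  "bbb"
  [0..3]=∅  "bbbb"

S ∉ T[0,3] ⇒ NO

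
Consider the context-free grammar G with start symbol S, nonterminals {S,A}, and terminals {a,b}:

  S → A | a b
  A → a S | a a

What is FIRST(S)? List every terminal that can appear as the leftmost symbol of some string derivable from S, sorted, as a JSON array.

FIRST iteration:
[1]
  A via A→a S: +{a}
  S via S→A: +{a}
  FIRST[S]={a}  FIRST[A]={a}
[2] (no change)
  FIRST[S]={a}  FIRST[A]={a}

FIRST(S) = ["a"]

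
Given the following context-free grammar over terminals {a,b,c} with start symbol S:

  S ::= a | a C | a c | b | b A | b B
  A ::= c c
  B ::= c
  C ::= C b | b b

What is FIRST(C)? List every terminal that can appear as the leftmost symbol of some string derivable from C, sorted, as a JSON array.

Compute FIRST by fixpoint:
[1]
  A via A→c c: +{c}
  B via B→c: +{c}
  C via C→b b: +{b}
  S via S→a: +{a}
  S via S→b: +{b}
  S: {a,b}  A: {c}  B: {c}  C: {b}
[2] (stable)
  S: {a,b}  A: {c}  B: {c}  C: {b}

FIRST(C) = ["b"]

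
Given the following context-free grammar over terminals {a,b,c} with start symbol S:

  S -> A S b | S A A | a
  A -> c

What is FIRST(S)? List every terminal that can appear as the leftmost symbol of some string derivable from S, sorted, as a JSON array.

FIRST iteration:
pass 1:
  A via A→c: +{c}
  S via S→A S b: +{c}
  S via S→a: +{a}
  FIRST(S)={a,c}  FIRST(A)={c}
pass 2: — fixpoint
  FIRST(S)={a,c}  FIRST(A)={c}

FIRST(S) = ["a", "c"]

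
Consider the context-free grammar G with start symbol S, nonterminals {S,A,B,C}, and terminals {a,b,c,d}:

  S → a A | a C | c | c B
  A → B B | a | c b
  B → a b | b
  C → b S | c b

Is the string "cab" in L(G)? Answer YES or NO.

Convert to CNF:
  S -> T0 B | T2 A | T2 C | c
  A -> B B | T0 T1 | a
  B -> T2 T1 | b
  C -> T0 T1 | T1 S
  T0 -> c
  T1 -> b
  T2 -> a

CYK table (by increasing span):
  T[0,0] 'c' = {S,T0}  orig:{S}
  T[1,1] 'a' = {A,T2}  orig:{A}
  T[2,2] 'b' = {B,T1}  orig:{B}
  T[0,1] 'ca' = ∅
  T[1,2] 'ab' = {B}
  T[0,2] 'cab' = {S}

S ∈ T[0,2] ⇒ YES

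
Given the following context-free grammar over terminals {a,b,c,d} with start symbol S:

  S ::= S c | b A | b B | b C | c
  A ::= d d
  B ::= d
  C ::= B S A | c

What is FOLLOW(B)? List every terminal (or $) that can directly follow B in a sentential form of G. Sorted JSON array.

Compute FIRST by fixpoint:
iter 1:
  A via A→d d: +{d}
  B via B→d: +{d}
  C via C→B S A: +{d}
  C via C→c: +{c}
  S via S→b A: +{b}
  S via S→c: +{c}
  S: {b,c}  A: {d}  B: {d}  C: {c,d}
iter 2: (no change)
  S: {b,c}  A: {d}  B: {d}  C: {c,d}

FOLLOW iteration:
initialize: $ ∈ FOLLOW(S)
[1]
  C→B S A: FOLLOW(B) ⊇ FIRST(S) = {b,c}; new: +{b,c}
  C→B S A: FOLLOW(S) ⊇ FIRST(A) = {d}; new: +{d}
  S→S c: FOLLOW(S) ⊇ FIRST(c) = {c}; new: +{c}
  S→b A: FOLLOW(A) ⊇ FOLLOW(S) ⊇ {$,c,d}; new: +{$,c,d}
  S→b B: FOLLOW(B) ⊇ FOLLOW(S) ⊇ {$,c,d}; new: +{$,d}
  S→b C: FOLLOW(C) ⊇ FOLLOW(S) ⊇ {$,c,d}; new: +{$,c,d}
  FOLLOW(S)={$,c,d}  FOLLOW(A)={$,c,d}  FOLLOW(B)={$,b,c,d}  FOLLOW(C)={$,c,d}
[2] (stable)
  FOLLOW(S)={$,c,d}  FOLLOW(A)={$,c,d}  FOLLOW(B)={$,b,c,d}  FOLLOW(C)={$,c,d}

FOLLOW(B) = ["$", "b", "c", "d"]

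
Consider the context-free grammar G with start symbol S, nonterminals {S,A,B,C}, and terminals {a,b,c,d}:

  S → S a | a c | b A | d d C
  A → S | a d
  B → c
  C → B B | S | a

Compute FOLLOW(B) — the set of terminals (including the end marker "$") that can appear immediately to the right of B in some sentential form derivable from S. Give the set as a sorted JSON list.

FIRST sets, iterate to fixpoint:
round 1:
  A via A→a d: +{a}
  B via B→c: +{c}
  C via C→B B: +{c}
  C via C→a: +{a}
  S via S→a c: +{a}
  S via S→b A: +{b}
  S via S→d d C: +{d}
  FIRST(S)={a,b,d}  FIRST(A)={a}  FIRST(B)={c}  FIRST(C)={a,c}
round 2:
  A via A→S: +{b,d}
  C via C→S: +{b,d}
  FIRST(S)={a,b,d}  FIRST(A)={a,b,d}  FIRST(B)={c}  FIRST(C)={a,b,c,d}
round 3: (no change)
  FIRST(S)={a,b,d}  FIRST(A)={a,b,d}  FIRST(B)={c}  FIRST(C)={a,b,c,d}

Compute FOLLOW by fixpoint:
FOLLOW(S) := {$}
round 1:
  C→B B: FOLLOW(B) ⊇ FIRST(B) = {c}; new: +{c}
  S→S a: FOLLOW(S) ⊇ FIRST(a) = {a}; new: +{a}
  S→b A: FOLLOW(A) ⊇ FOLLOW(S) ⊇ {$,a}; new: +{$,a}
  S→d d C: FOLLOW(C) ⊇ FOLLOW(S) ⊇ {$,a}; new: +{$,a}
  FOLLOW[S]={$,a}  FOLLOW[A]={$,a}  FOLLOW[B]={c}  FOLLOW[C]={$,a}
round 2:
  C→B B: FOLLOW(B) ⊇ FOLLOW(C) ⊇ {$,a}; new: +{$,a}
  FOLLOW[S]={$,a}  FOLLOW[A]={$,a}  FOLLOW[B]={$,a,c}  FOLLOW[C]={$,a}
round 3: (no change)
  FOLLOW[S]={$,a}  FOLLOW[A]={$,a}  FOLLOW[B]={$,a,c}  FOLLOW[C]={$,a}

FOLLOW(B) = ["$", "a", "c"]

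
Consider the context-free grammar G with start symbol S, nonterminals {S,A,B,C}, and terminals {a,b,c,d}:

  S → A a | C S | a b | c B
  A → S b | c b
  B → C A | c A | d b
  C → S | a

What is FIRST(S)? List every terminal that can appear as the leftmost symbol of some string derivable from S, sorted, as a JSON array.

FIRST iteration:
round 1:
  A via A→c b: +{c}
  B via B→c A: +{c}
  B via B→d b: +{d}
  C via C→a: +{a}
  S via S→A a: +{c}
  S via S→C S: +{a}
  S: {a,c}  A: {c}  B: {c,d}  C: {a}
round 2:
  A via A→S b: +{a}
  B via B→C A: +{a}
  C via C→S: +{c}
  S: {a,c}  A: {a,c}  B: {a,c,d}  C: {a,c}
round 3: done
  S: {a,c}  A: {a,c}  B: {a,c,d}  C: {a,c}

FIRST(S) = ["a", "c"]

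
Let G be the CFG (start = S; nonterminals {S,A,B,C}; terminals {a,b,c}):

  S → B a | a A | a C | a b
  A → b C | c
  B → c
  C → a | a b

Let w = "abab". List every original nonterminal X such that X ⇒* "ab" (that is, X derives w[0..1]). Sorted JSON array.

Convert to CNF:
  S -> B T1 | T1 A | T1 C | T1 T0
  A -> T0 C | c
  B -> c
  C -> T1 T0 | a
  T0 -> b
  T1 -> a

CYK table (by increasing span) — only the sub-triangle for w[0..1]:
  cell(0,0) a: {C,T1}  orig:{C}
  cell(1,1) b: {T0}  orig:{}
  cell(0,1) ab: {C,S}

Original NTs in T[0,1] deriving "ab": ["C", "S"]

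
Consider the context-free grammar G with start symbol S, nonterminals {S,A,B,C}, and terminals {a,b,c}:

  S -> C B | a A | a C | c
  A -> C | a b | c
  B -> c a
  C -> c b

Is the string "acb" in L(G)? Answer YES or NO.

CNF form of G:
  S -> C B | T0 A | T0 C | c
  A -> T0 T1 | T2 T1 | c
  B -> T2 T0
  C -> T2 T1
  T0 -> a
  T1 -> b
  T2 -> c

Fill CYK table bottom-up:
  cell(0,0) a: {T0}  orig:{}
  cell(1,1) c: {A,S,T2}  orig:{A,S}
  cell(2,2) b: {T1}  orig:{}
  cell(0,1) ac: {S}
  cell(1,2) cb: {A,C}
  cell(0,2) acb: {S}

S ∈ T[0,2] ⇒ YES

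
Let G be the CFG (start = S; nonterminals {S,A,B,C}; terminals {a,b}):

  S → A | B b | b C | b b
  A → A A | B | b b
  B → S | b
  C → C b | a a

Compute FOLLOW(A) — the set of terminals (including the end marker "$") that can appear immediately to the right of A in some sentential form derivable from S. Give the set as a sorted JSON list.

FIRST sets, iterate to fixpoint:
round 1:
  A via A→b b: +{b}
  B via B→b: +{b}
  C via C→a a: +{a}
  S via S→A: +{b}
  FIRST[S]={b}  FIRST[A]={b}  FIRST[B]={b}  FIRST[C]={a}
round 2: (no change)
  FIRST[S]={b}  FIRST[A]={b}  FIRST[B]={b}  FIRST[C]={a}

FOLLOW iteration:
initialize: $ ∈ FOLLOW(S)
round 1:
  A→A A: FOLLOW(A) ⊇ FIRST(A) = {b}; new: +{b}
  A→B: FOLLOW(B) ⊇ FOLLOW(A) ⊇ {b}; new: +{b}
  B→S: FOLLOW(S) ⊇ FOLLOW(B) ⊇ {b}; new: +{b}
  C→C b: FOLLOW(C) ⊇ FIRST(b) = {b}; new: +{b}
  S→A: FOLLOW(A) ⊇ FOLLOW(S) ⊇ {$,b}; new: +{$}
  S→b C: FOLLOW(C) ⊇ FOLLOW(S) ⊇ {$,b}; new: +{$}
  FOLLOW(S)={$,b}  FOLLOW(A)={$,b}  FOLLOW(B)={b}  FOLLOW(C)={$,b}
round 2:
  A→B: FOLLOW(B) ⊇ FOLLOW(A) ⊇ {$,b}; new: +{$}
  FOLLOW(S)={$,b}  FOLLOW(A)={$,b}  FOLLOW(B)={$,b}  FOLLOW(C)={$,b}
round 3: (stable)
  FOLLOW(S)={$,b}  FOLLOW(A)={$,b}  FOLLOW(B)={$,b}  FOLLOW(C)={$,b}

FOLLOW(A) = ["$", "b"]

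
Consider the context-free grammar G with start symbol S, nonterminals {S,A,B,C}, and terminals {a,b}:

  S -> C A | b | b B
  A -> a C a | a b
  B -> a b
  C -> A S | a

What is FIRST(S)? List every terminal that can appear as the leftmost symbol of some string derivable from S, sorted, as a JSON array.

Compute FIRST by fixpoint:
[1]
  A via A→a C a: +{a}
  B via B→a b: +{a}
  C via C→A S: +{a}
  S via S→C A: +{a}
  S via S→b: +{b}
  FIRST[S]={a,b}  FIRST[A]={a}  FIRST[B]={a}  FIRST[C]={a}
[2] (no change)
  FIRST[S]={a,b}  FIRST[A]={a}  FIRST[B]={a}  FIRST[C]={a}

FIRST(S) = ["a", "b"]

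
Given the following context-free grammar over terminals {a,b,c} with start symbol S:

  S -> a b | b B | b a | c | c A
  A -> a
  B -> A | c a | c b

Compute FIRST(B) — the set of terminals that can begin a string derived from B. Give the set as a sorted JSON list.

FIRST sets, iterate to fixpoint:
[1]
  A via A→a: +{a}
  B via B→A: +{a}
  B via B→c a: +{c}
  S via S→a b: +{a}
  S via S→b B: +{b}
  S via S→c: +{c}
  FIRST(S)={a,b,c}  FIRST(A)={a}  FIRST(B)={a,c}
[2] done
  FIRST(S)={a,b,c}  FIRST(A)={a}  FIRST(B)={a,c}

FIRST(B) = ["a", "c"]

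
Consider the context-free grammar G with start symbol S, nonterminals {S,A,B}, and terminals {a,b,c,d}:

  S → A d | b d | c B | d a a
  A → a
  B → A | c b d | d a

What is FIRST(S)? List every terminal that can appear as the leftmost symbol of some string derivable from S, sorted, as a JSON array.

FIRST sets, iterate to fixpoint:
pass 1:
  A via A→a: +{a}
  B via B→A: +{a}
  B via B→c b d: +{c}
  B via B→d a: +{d}
  S via S→A d: +{a}
  S via S→b d: +{b}
  S via S→c B: +{c}
  S via S→d a a: +{d}
  FIRST(S)={a,b,c,d}  FIRST(A)={a}  FIRST(B)={a,c,d}
pass 2: done
  FIRST(S)={a,b,c,d}  FIRST(A)={a}  FIRST(B)={a,c,d}

FIRST(S) = ["a", "b", "c", "d"]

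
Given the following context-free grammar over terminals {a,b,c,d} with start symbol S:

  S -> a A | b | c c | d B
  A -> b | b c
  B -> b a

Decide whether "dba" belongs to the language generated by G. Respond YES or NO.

CNF form of G:
  S -> T1 T1 | T2 A | T3 B | b
  A -> T0 T1 | b
  B -> T0 T2
  T0 -> b
  T1 -> c
  T2 -> a
  T3 -> d

CYK table (by increasing span):
  T[0,0] 'd' = {T3}  orig:{}
  T[1,1] 'b' = {A,S,T0}  orig:{A,S}
  T[2,2] 'a' = {T2}  orig:{}
  T[0,1] 'db' = ∅
  T[1,2] 'ba' = {B}
  T[0,2] 'dba' = {S}

S ∈ T[0,2] ⇒ YES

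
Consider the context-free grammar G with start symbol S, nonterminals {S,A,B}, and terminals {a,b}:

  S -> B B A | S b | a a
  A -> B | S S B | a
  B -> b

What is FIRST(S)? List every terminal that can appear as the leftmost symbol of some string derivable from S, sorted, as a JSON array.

FIRST sets, iterate to fixpoint:
pass 1:
  A via A→a: +{a}
  B via B→b: +{b}
  S via S→B B A: +{b}
  S via S→a a: +{a}
  FIRST(S)={a,b}  FIRST(A)={a}  FIRST(B)={b}
pass 2:
  A via A→B: +{b}
  FIRST(S)={a,b}  FIRST(A)={a,b}  FIRST(B)={b}
pass 3: (stable)
  FIRST(S)={a,b}  FIRST(A)={a,b}  FIRST(B)={b}

FIRST(S) = ["a", "b"]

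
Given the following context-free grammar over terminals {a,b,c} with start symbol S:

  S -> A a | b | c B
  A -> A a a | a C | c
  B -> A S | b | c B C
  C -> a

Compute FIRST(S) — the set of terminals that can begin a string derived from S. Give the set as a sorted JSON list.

Compute FIRST by fixpoint:
pass 1:
  A via A→a C: +{a}
  A via A→c: +{c}
  B via B→A S: +{a,c}
  B via B→b: +{b}
  C via C→a: +{a}
  S via S→A a: +{a,c}
  S via S→b: +{b}
  FIRST[S]={a,b,c}  FIRST[A]={a,c}  FIRST[B]={a,b,c}  FIRST[C]={a}
pass 2: — fixpoint
  FIRST[S]={a,b,c}  FIRST[A]={a,c}  FIRST[B]={a,b,c}  FIRST[C]={a}

FIRST(S) = ["a", "b", "c"]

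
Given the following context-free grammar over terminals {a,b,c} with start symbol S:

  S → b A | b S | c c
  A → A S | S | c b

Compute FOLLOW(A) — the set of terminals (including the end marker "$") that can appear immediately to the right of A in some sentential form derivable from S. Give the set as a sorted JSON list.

Compute FIRST by fixpoint:
iter 1:
  A via A→c b: +{c}
  S via S→b A: +{b}
  S via S→c c: +{c}
  FIRST[S]={b,c}  FIRST[A]={c}
iter 2:
  A via A→S: +{b}
  FIRST[S]={b,c}  FIRST[A]={b,c}
iter 3: (no change)
  FIRST[S]={b,c}  FIRST[A]={b,c}

FOLLOW iteration:
seed FOLLOW(S) with $
iter 1:
  A→A S: FOLLOW(A) ⊇ FIRST(S) = {b,c}; new: +{b,c}
  A→A S: FOLLOW(S) ⊇ FOLLOW(A) ⊇ {b,c}; new: +{b,c}
  S→b A: FOLLOW(A) ⊇ FOLLOW(S) ⊇ {$,b,c}; new: +{$}
  FOLLOW[S]={$,b,c}  FOLLOW[A]={$,b,c}
iter 2: — fixpoint
  FOLLOW[S]={$,b,c}  FOLLOW[A]={$,b,c}

FOLLOW(A) = ["$", "b", "c"]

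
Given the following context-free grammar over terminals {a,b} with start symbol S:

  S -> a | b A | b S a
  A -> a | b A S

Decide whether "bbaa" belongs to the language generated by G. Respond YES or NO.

Convert to CNF:
  S -> T0 A | T0 X3 | a
  A -> T0 X2 | a
  T0 -> b
  T1 -> a
  X2 -> A S
  X3 -> S T1

CYK fill:
  T[0,0] 'b' = {T0}  orig:{}
  T[1,1] 'b' = {T0}  orig:{}
  T[2,2] 'a' = {A,S,T1}  orig:{A,S}
  T[3,3] 'a' = {A,S,T1}  orig:{A,S}
  T[0,1] 'bb' = ∅
  T[1,2] 'ba' = {S}
  T[2,3] 'aa' = {X2,X3}  orig:{}
  T[0,2] 'bba' = ∅
  T[1,3] 'baa' = {A,S,X3}  orig:{A,S}
  T[0,3] 'bbaa' = {S}

S ∈ T[0,3] ⇒ YES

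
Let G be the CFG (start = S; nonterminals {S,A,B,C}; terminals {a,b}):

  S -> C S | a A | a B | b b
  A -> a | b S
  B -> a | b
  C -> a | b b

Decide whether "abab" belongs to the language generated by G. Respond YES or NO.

Convert to CNF:
  S -> C S | T0 T0 | T1 A | T1 B
  A -> T0 S | a
  B -> a | b
  C -> T0 T0 | a
  T0 -> b
  T1 -> a

CYK fill:
  T[0,0] 'a' = {A,B,C,T1}  orig:{A,B,C}
  T[1,1] 'b' = {B,T0}  orig:{B}
  T[2,2] 'a' = {A,B,C,T1}  orig:{A,B,C}
  T[3,3] 'b' = {B,T0}  orig:{B}
  T[0,1] 'ab' = {S}
  T[1,2] 'ba' = ∅
  T[2,3] 'ab' = {S}
  T[0,2] 'aba' = ∅
  T[1,3] 'bab' = {A}
  T[0,3] 'abab' = {S}

S ∈ T[0,3] ⇒ YES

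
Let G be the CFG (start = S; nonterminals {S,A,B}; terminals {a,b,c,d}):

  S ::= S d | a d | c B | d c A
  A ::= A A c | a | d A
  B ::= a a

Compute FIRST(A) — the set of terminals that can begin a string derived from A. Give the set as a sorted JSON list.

FIRST sets, iterate to fixpoint:
pass 1:
  A via A→a: +{a}
  A via A→d A: +{d}
  B via B→a a: +{a}
  S via S→a d: +{a}
  S via S→c B: +{c}
  S via S→d c A: +{d}
  S: {a,c,d}  A: {a,d}  B: {a}
pass 2: — fixpoint
  S: {a,c,d}  A: {a,d}  B: {a}

FIRST(A) = ["a", "d"]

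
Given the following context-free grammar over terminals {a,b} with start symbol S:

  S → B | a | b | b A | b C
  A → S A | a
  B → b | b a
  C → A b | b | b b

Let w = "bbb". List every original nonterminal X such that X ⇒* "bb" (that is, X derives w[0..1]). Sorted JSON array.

Convert to CNF:
  S -> T0 A | T0 C | T0 T1 | a | b
  A -> S A | a
  B -> T0 T1 | b
  C -> A T0 | T0 T0 | b
  T0 -> b
  T1 -> a

CYK fill — only the sub-triangle for w[0..1]:
  [0..0]={B,C,S,T0}  "b"  orig:{B,C,S}
  [1..1]={B,C,S,T0}  "b"  orig:{B,C,S}
  [0..1]={C,S}  "bb"

Original NTs in T[0,1] deriving "bb": ["C", "S"]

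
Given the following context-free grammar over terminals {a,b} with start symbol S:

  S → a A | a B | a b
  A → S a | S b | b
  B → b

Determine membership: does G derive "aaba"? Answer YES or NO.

CNF form of G:
  S -> T0 A | T0 B | T0 T1
  A -> S T0 | S T1 | b
  B -> b
  T0 -> a
  T1 -> b

Fill CYK table bottom-up:
  [0..0]={T0}  "a"  orig:{}
  [1..1]={T0}  "a"  orig:{}
  [2..2]={A,B,T1}  "b"  orig:{A,B}
  [3..3]={T0}  "a"  orig:{}
  [0..1]=∅  "aa"
  [1..2]={S}  "ab"
  [2..3]=∅  "ba"
  [0..2]=∅  "aab"
  [1..3]={A}  "aba"
  [0..3]={S}  "aaba"

S ∈ T[0,3] ⇒ YES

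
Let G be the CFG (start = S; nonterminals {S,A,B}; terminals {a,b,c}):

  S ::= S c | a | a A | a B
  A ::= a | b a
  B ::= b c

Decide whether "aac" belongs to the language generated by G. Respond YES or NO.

CNF form of G:
  S -> S T2 | T1 A | T1 B | a
  A -> T0 T1 | a
  B -> T0 T2
  T0 -> b
  T1 -> a
  T2 -> c

CYK table (by increasing span):
  T[0,0] 'a' = {A,S,T1}  orig:{A,S}
  T[1,1] 'a' = {A,S,T1}  orig:{A,S}
  T[2,2] 'c' = {T2}  orig:{}
  T[0,1] 'aa' = {S}
  T[1,2] 'ac' = {S}
  T[0,2] 'aac' = {S}

S ∈ T[0,2] ⇒ YES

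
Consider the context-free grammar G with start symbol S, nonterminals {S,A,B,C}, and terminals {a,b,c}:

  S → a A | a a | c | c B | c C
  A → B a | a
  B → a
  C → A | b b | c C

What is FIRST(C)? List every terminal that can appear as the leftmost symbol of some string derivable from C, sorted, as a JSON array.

FIRST iteration:
iter 1:
  A via A→a: +{a}
  B via B→a: +{a}
  C via C→A: +{a}
  C via C→b b: +{b}
  C via C→c C: +{c}
  S via S→a A: +{a}
  S via S→c: +{c}
  S: {a,c}  A: {a}  B: {a}  C: {a,b,c}
iter 2: done
  S: {a,c}  A: {a}  B: {a}  C: {a,b,c}

FIRST(C) = ["a", "b", "c"]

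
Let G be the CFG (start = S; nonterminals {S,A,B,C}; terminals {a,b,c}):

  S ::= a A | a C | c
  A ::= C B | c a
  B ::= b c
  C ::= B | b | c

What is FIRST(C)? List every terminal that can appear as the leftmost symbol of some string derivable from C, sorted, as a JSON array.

FIRST sets, iterate to fixpoint:
iter 1:
  A via A→c a: +{c}
  B via B→b c: +{b}
  C via C→B: +{b}
  C via C→c: +{c}
  S via S→a A: +{a}
  S via S→c: +{c}
  FIRST[S]={a,c}  FIRST[A]={c}  FIRST[B]={b}  FIRST[C]={b,c}
iter 2:
  A via A→C B: +{b}
  FIRST[S]={a,c}  FIRST[A]={b,c}  FIRST[B]={b}  FIRST[C]={b,c}
iter 3: (stable)
  FIRST[S]={a,c}  FIRST[A]={b,c}  FIRST[B]={b}  FIRST[C]={b,c}

FIRST(C) = ["b", "c"]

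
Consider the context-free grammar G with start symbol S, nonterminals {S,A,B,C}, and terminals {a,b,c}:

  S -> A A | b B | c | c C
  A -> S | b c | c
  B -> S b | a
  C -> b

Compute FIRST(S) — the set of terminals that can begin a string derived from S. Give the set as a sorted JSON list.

Compute FIRST by fixpoint:
pass 1:
  A via A→b c: +{b}
  A via A→c: +{c}
  B via B→a: +{a}
  C via C→b: +{b}
  S via S→A A: +{b,c}
  FIRST(S)={b,c}  FIRST(A)={b,c}  FIRST(B)={a}  FIRST(C)={b}
pass 2:
  B via B→S b: +{b,c}
  FIRST(S)={b,c}  FIRST(A)={b,c}  FIRST(B)={a,b,c}  FIRST(C)={b}
pass 3: done
  FIRST(S)={b,c}  FIRST(A)={b,c}  FIRST(B)={a,b,c}  FIRST(C)={b}

FIRST(S) = ["b", "c"]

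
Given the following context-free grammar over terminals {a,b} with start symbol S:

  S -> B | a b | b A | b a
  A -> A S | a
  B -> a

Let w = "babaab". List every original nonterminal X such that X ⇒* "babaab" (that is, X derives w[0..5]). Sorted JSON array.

Convert to CNF:
  S -> T0 T1 | T1 A | T1 T0 | a
  A -> A S | a
  B -> a
  T0 -> a
  T1 -> b

CYK fill (cells [i..j] with 0 ≤ i ≤ j ≤ 5 only):
  T[0,0] 'b' = {T1}  orig:{}
  T[1,1] 'a' = {A,B,S,T0}  orig:{A,B,S}
  T[2,2] 'b' = {T1}  orig:{}
  T[3,3] 'a' = {A,B,S,T0}  orig:{A,B,S}
  T[4,4] 'a' = {A,B,S,T0}  orig:{A,B,S}
  T[5,5] 'b' = {T1}  orig:{}
  T[0,1] 'ba' = {S}
  T[1,2] 'ab' = {S}
  T[2,3] 'ba' = {S}
  T[3,4] 'aa' = {A}
  T[4,5] 'ab' = {S}
  T[0,2] 'bab' = ∅
  T[1,3] 'aba' = {A}
  T[2,4] 'baa' = {S}
  T[3,5] 'aab' = {A}
  T[0,3] 'baba' = {S}
  T[1,4] 'abaa' = {A}
  T[2,5] 'baab' = {S}
  T[0,4] 'babaa' = {S}
  T[1,5] 'abaab' = {A}
  T[0,5] 'babaab' = {S}

Original NTs in T[0,5] deriving "babaab": ["S"]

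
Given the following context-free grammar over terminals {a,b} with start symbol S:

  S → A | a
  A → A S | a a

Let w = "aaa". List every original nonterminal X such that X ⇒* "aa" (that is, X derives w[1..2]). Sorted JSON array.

CNF form of G:
  S -> A S | T0 T0 | a
  A -> A S | T0 T0
  T0 -> a

Fill CYK table bottom-up, restricted to cells inside w[1..2]:
  T[1,1] 'a' = {S,T0}  orig:{S}
  T[2,2] 'a' = {S,T0}  orig:{S}
  T[1,2] 'aa' = {A,S}

Original NTs in T[1,2] deriving "aa": ["A", "S"]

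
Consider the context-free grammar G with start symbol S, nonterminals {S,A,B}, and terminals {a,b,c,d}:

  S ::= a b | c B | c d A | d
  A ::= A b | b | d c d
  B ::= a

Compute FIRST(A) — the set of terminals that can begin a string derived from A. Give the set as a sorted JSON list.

FIRST sets, iterate to fixpoint:
pass 1:
  A via A→b: +{b}
  A via A→d c d: +{d}
  B via B→a: +{a}
  S via S→a b: +{a}
  S via S→c B: +{c}
  S via S→d: +{d}
  S: {a,c,d}  A: {b,d}  B: {a}
pass 2: (no change)
  S: {a,c,d}  A: {b,d}  B: {a}

FIRST(A) = ["b", "d"]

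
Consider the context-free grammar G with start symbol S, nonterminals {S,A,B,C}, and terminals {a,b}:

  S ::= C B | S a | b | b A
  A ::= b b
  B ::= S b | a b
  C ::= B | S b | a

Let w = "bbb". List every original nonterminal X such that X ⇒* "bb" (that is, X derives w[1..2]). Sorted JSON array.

CNF form of G:
  S -> C B | S T1 | T0 A | b
  A -> T0 T0
  B -> S T0 | T1 T0
  C -> S T0 | T1 T0 | a
  T0 -> b
  T1 -> a

CYK fill (cells [i..j] with 1 ≤ i ≤ j ≤ 2 only):
  T[1,1] 'b' = {S,T0}  orig:{S}
  T[2,2] 'b' = {S,T0}  orig:{S}
  T[1,2] 'bb' = {A,B,C}

Original NTs in T[1,2] deriving "bb": ["A", "B", "C"]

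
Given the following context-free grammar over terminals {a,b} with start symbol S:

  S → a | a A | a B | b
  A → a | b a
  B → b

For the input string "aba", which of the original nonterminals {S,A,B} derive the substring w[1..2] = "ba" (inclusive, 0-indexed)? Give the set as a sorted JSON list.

CNF form of G:
  S -> T1 A | T1 B | a | b
  A -> T0 T1 | a
  B -> b
  T0 -> b
  T1 -> a

Fill CYK table bottom-up, restricted to cells inside w[1..2]:
  [1..1]={B,S,T0}  "b"  orig:{B,S}
  [2..2]={A,S,T1}  "a"  orig:{A,S}
  [1..2]={A}  "ba"

Original NTs in T[1,2] deriving "ba": ["A"]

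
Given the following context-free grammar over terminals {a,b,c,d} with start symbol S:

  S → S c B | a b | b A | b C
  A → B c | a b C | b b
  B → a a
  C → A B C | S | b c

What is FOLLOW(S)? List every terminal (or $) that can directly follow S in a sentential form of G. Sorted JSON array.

FIRST iteration:
iter 1:
  A via A→a b C: +{a}
  A via A→b b: +{b}
  B via B→a a: +{a}
  C via C→A B C: +{a,b}
  S via S→a b: +{a}
  S via S→b A: +{b}
  FIRST(S)={a,b}  FIRST(A)={a,b}  FIRST(B)={a}  FIRST(C)={a,b}
iter 2: (no change)
  FIRST(S)={a,b}  FIRST(A)={a,b}  FIRST(B)={a}  FIRST(C)={a,b}

FOLLOW sets:
initialize: $ ∈ FOLLOW(S)
iter 1:
  A→B c: FOLLOW(B) ⊇ FIRST(c) = {c}; new: +{c}
  C→A B C: FOLLOW(A) ⊇ FIRST(B) = {a}; new: +{a}
  C→A B C: FOLLOW(B) ⊇ FIRST(C) = {a,b}; new: +{a,b}
  S→S c B: FOLLOW(S) ⊇ FIRST(c) = {c}; new: +{c}
  S→S c B: FOLLOW(B) ⊇ FOLLOW(S) ⊇ {$,c}; new: +{$}
  S→b A: FOLLOW(A) ⊇ FOLLOW(S) ⊇ {$,c}; new: +{$,c}
  S→b C: FOLLOW(C) ⊇ FOLLOW(S) ⊇ {$,c}; new: +{$,c}
  S: {$,c}  A: {$,a,c}  B: {$,a,b,c}  C: {$,c}
iter 2:
  A→a b C: FOLLOW(C) ⊇ FOLLOW(A) ⊇ {$,a,c}; new: +{a}
  C→S: FOLLOW(S) ⊇ FOLLOW(C) ⊇ {$,a,c}; new: +{a}
  S: {$,a,c}  A: {$,a,c}  B: {$,a,b,c}  C: {$,a,c}
iter 3: done
  S: {$,a,c}  A: {$,a,c}  B: {$,a,b,c}  C: {$,a,c}

FOLLOW(S) = ["$", "a", "c"]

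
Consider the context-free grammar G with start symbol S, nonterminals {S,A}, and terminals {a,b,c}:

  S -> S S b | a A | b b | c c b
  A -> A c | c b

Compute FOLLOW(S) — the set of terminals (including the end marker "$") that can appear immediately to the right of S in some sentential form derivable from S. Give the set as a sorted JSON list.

Compute FIRST by fixpoint:
pass 1:
  A via A→c b: +{c}
  S via S→a A: +{a}
  S via S→b b: +{b}
  S via S→c c b: +{c}
  FIRST[S]={a,b,c}  FIRST[A]={c}
pass 2: (no change)
  FIRST[S]={a,b,c}  FIRST[A]={c}

FOLLOW sets:
FOLLOW(S) := {$}
pass 1:
  A→A c: FOLLOW(A) ⊇ FIRST(c) = {c}; new: +{c}
  S→S S b: FOLLOW(S) ⊇ FIRST(S) = {a,b,c}; new: +{a,b,c}
  S→a A: FOLLOW(A) ⊇ FOLLOW(S) ⊇ {$,a,b,c}; new: +{$,a,b}
  S: {$,a,b,c}  A: {$,a,b,c}
pass 2: (no change)
  S: {$,a,b,c}  A: {$,a,b,c}

FOLLOW(S) = ["$", "a", "b", "c"]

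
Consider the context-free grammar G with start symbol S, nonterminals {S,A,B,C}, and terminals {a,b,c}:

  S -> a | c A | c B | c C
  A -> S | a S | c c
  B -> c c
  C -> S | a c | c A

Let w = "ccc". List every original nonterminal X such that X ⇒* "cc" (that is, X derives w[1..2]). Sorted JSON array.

CNF form of G:
  S -> T1 A | T1 B | T1 C | a
  A -> T0 S | T1 A | T1 B | T1 C | T1 T1 | a
  B -> T1 T1
  C -> T0 T1 | T1 A | T1 B | T1 C | a
  T0 -> a
  T1 -> c

Fill CYK table bottom-up (cells [i..j] with 1 ≤ i ≤ j ≤ 2 only):
  [1..1]={T1}  "c"  orig:{}
  [2..2]={T1}  "c"  orig:{}
  [1..2]={A,B}  "cc"

Original NTs in T[1,2] deriving "cc": ["A", "B"]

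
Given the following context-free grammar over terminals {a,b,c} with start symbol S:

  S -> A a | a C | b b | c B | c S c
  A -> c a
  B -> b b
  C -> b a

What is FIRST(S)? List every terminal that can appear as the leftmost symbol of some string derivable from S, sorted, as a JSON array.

FIRST sets, iterate to fixpoint:
pass 1:
  A via A→c a: +{c}
  B via B→b b: +{b}
  C via C→b a: +{b}
  S via S→A a: +{c}
  S via S→a C: +{a}
  S via S→b b: +{b}
  FIRST[S]={a,b,c}  FIRST[A]={c}  FIRST[B]={b}  FIRST[C]={b}
pass 2: (no change)
  FIRST[S]={a,b,c}  FIRST[A]={c}  FIRST[B]={b}  FIRST[C]={b}

FIRST(S) = ["a", "b", "c"]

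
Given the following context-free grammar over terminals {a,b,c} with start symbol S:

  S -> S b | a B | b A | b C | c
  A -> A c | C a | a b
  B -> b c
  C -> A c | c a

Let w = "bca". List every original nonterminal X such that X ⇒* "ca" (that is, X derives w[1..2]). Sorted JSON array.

CNF form of G:
  S -> S T2 | T1 B | T2 A | T2 C | c
  A -> A T0 | C T1 | T1 T2
  B -> T2 T0
  C -> A T0 | T0 T1
  T0 -> c
  T1 -> a
  T2 -> b

CYK fill (cells [i..j] with 1 ≤ i ≤ j ≤ 2 only):
  [1..1]={S,T0}  "c"  orig:{S}
  [2..2]={T1}  "a"  orig:{}
  [1..2]={C}  "ca"

Original NTs in T[1,2] deriving "ca": ["C"]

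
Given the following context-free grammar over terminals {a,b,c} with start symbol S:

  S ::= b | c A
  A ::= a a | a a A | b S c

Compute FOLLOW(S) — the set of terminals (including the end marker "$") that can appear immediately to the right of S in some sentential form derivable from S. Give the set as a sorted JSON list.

Compute FIRST by fixpoint:
round 1:
  A via A→a a: +{a}
  A via A→b S c: +{b}
  S via S→b: +{b}
  S via S→c A: +{c}
  FIRST(S)={b,c}  FIRST(A)={a,b}
round 2: — fixpoint
  FIRST(S)={b,c}  FIRST(A)={a,b}

FOLLOW iteration:
initialize: $ ∈ FOLLOW(S)
pass 1:
  A→b S c: FOLLOW(S) ⊇ FIRST(c) = {c}; new: +{c}
  S→c A: FOLLOW(A) ⊇ FOLLOW(S) ⊇ {$,c}; new: +{$,c}
  FOLLOW(S)={$,c}  FOLLOW(A)={$,c}
pass 2: (stable)
  FOLLOW(S)={$,c}  FOLLOW(A)={$,c}

FOLLOW(S) = ["$", "c"]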